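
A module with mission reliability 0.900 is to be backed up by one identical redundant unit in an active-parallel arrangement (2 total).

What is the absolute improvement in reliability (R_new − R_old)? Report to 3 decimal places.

0.090

R_before = 0.900
R_after = 1 − (1 − 0.900)^2 = 0.990
ΔR = 0.990 − 0.900 = 0.090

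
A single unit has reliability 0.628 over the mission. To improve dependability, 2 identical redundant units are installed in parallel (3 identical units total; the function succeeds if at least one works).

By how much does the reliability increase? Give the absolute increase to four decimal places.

R_before = 0.628
R_after = 1 − (1 − 0.628)^3 = 0.9485
ΔR = 0.9485 − 0.628 = 0.3205

0.3205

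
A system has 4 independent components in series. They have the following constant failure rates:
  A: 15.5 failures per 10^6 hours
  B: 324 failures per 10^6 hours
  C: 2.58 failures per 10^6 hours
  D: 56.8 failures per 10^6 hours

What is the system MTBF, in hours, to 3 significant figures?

Series of exponential components: λ_sys = Σ λ_i
λ_sys = 0.0000155 + 0.000324 + 0.00000258 + 0.0000568 = 3.9888e-04 /h
MTBF = 1 / λ_sys = 2510 h

2510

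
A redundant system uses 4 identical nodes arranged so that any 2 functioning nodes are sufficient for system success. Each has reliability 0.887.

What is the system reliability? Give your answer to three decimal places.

R = Σ_{i=2}^{4} C(4,i) p^i (1−p)^{4−i} with p = 0.887
C(4,2)·0.887^2·0.113^2 = 0.06028
C(4,3)·0.887^3·0.113^1 = 0.31543
C(4,4)·0.887^4·0.113^0 = 0.61901
Sum = 0.995

0.995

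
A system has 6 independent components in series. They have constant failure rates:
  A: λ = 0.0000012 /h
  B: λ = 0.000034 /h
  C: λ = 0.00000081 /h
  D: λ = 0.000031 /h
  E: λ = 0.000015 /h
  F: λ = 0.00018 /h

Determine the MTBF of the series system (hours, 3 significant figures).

Series of exponential components: λ_sys = Σ λ_i
λ_sys = 0.0000012 + 0.000034 + 0.00000081 + 0.000031 + 0.000015 + 0.00018 = 2.6201e-04 /h
MTBF = 1 / λ_sys = 3820 h

3820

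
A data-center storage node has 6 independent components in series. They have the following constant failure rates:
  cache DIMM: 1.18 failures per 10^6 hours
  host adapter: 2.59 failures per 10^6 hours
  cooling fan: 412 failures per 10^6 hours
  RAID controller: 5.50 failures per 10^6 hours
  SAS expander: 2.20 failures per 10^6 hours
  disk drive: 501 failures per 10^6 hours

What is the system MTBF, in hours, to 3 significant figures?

Series of exponential components: λ_sys = Σ λ_i
λ_sys = 0.00000118 + 0.00000259 + 0.000412 + 0.00000550 + 0.00000220 + 0.000501 = 9.2447e-04 /h
MTBF = 1 / λ_sys = 1080 h

1080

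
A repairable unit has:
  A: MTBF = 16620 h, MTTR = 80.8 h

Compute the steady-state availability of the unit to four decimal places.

A(A) = MTBF/(MTBF+MTTR) = 16620/(16620+80.8) = 0.9952

0.9952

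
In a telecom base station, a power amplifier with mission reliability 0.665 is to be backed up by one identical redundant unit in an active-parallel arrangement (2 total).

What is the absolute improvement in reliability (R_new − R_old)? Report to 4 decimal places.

0.2228

R_before = 0.665
R_after = 1 − (1 − 0.665)^2 = 0.8878
ΔR = 0.8878 − 0.665 = 0.2228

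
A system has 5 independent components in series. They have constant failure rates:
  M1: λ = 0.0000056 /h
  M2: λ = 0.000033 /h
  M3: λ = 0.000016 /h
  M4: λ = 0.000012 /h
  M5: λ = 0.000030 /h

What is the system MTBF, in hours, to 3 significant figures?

10400

Series of exponential components: λ_sys = Σ λ_i
λ_sys = 0.0000056 + 0.000033 + 0.000016 + 0.000012 + 0.000030 = 9.6600e-05 /h
MTBF = 1 / λ_sys = 10400 h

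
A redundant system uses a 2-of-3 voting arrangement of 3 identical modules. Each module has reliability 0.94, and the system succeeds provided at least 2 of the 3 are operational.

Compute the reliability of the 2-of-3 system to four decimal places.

R = Σ_{i=2}^{3} C(3,i) p^i (1−p)^{3−i} with p = 0.94
C(3,2)·0.94^2·0.06^1 = 0.159048
C(3,3)·0.94^3·0.06^0 = 0.830584
Sum = 0.9896

0.9896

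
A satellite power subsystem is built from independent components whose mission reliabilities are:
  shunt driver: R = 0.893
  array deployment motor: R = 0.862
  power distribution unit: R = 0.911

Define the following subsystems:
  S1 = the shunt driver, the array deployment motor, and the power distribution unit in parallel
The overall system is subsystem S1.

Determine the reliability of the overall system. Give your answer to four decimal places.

0.9987

Parallel (shunt driver, array deployment motor, and power distribution unit): 1 − (1 − 0.893000)(1 − 0.862000)(1 − 0.911000) = 0.9987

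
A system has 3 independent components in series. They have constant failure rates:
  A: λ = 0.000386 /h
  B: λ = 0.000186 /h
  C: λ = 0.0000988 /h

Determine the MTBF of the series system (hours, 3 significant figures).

Series of exponential components: λ_sys = Σ λ_i
λ_sys = 0.000386 + 0.000186 + 0.0000988 = 6.7080e-04 /h
MTBF = 1 / λ_sys = 1490 h

1490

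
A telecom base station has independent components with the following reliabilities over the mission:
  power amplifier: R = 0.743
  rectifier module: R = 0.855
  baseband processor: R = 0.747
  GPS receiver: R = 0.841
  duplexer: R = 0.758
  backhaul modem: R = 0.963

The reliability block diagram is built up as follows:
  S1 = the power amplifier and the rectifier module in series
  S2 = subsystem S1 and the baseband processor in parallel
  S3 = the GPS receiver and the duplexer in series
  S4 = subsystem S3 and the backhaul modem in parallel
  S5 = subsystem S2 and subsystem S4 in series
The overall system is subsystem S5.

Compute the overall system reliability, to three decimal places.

0.896

Series (power amplifier and rectifier module): 0.74300 × 0.85500 = 0.63527
Parallel ([0.63527] and baseband processor): 1 − (1 − 0.63527)(1 − 0.74700) = 0.90772
Series (GPS receiver and duplexer): 0.84100 × 0.75800 = 0.63748
Parallel ([0.63748] and backhaul modem): 1 − (1 − 0.63748)(1 − 0.96300) = 0.98659
Series ([0.90772] and [0.98659]): 0.90772 × 0.98659 = 0.896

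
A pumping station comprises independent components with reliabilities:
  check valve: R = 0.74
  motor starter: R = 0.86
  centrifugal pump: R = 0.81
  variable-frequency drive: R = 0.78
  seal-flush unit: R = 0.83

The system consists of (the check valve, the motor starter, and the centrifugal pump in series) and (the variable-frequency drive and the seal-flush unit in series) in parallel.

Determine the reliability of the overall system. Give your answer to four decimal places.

Series (check valve, motor starter, and centrifugal pump): 0.740000 × 0.860000 × 0.810000 = 0.515484
Series (variable-frequency drive and seal-flush unit): 0.780000 × 0.830000 = 0.647400
Parallel ([0.515484] and [0.647400]): 1 − (1 − 0.515484)(1 − 0.647400) = 0.8292

0.8292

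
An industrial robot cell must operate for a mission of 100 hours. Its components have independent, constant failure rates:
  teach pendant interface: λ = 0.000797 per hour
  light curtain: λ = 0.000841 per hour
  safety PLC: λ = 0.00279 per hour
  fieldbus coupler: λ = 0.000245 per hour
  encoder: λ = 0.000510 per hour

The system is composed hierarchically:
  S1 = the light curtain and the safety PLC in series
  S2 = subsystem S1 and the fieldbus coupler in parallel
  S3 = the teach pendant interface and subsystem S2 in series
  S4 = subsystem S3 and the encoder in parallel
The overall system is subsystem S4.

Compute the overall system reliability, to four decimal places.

0.9959

R(teach pendant interface) = exp(−0.000797 × 100) = 0.923393
R(light curtain) = exp(−0.000841 × 100) = 0.919339
R(safety PLC) = exp(−0.00279 × 100) = 0.756540
R(fieldbus coupler) = exp(−0.000245 × 100) = 0.975798
R(encoder) = exp(−0.000510 × 100) = 0.950279
Series (light curtain and safety PLC): 0.919339 × 0.756540 = 0.695517
Parallel ([0.695517] and fieldbus coupler): 1 − (1 − 0.695517)(1 − 0.975798) = 0.992631
Series (teach pendant interface and [0.992631]): 0.923393 × 0.992631 = 0.916589
Parallel ([0.916589] and encoder): 1 − (1 − 0.916589)(1 − 0.950279) = 0.9959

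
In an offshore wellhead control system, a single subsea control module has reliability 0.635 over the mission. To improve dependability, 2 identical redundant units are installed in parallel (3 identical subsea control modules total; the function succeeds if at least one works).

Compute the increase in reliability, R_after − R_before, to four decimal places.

0.3164

R_before = 0.635
R_after = 1 − (1 − 0.635)^3 = 0.9514
ΔR = 0.9514 − 0.635 = 0.3164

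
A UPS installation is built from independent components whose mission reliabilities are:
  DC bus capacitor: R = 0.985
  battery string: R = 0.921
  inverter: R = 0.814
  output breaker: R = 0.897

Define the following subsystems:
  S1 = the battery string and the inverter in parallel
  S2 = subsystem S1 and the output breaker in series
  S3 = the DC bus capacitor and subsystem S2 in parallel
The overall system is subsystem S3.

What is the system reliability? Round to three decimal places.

0.998

Parallel (battery string and inverter): 1 − (1 − 0.92100)(1 − 0.81400) = 0.98531
Series ([0.98531] and output breaker): 0.98531 × 0.89700 = 0.88382
Parallel (DC bus capacitor and [0.88382]): 1 − (1 − 0.98500)(1 − 0.88382) = 0.998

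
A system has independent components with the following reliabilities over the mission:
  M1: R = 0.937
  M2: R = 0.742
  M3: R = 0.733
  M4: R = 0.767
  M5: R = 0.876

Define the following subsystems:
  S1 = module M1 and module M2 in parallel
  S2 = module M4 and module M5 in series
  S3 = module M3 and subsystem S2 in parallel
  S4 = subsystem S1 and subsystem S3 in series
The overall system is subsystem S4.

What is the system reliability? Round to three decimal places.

Parallel (M1 and M2): 1 − (1 − 0.93700)(1 − 0.74200) = 0.98375
Series (M4 and M5): 0.76700 × 0.87600 = 0.67189
Parallel (M3 and [0.67189]): 1 − (1 − 0.73300)(1 − 0.67189) = 0.91239
Series ([0.98375] and [0.91239]): 0.98375 × 0.91239 = 0.898

0.898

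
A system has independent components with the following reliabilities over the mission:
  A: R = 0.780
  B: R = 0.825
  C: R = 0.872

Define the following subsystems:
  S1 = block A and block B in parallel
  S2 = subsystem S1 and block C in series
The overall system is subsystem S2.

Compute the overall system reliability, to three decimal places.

Parallel (A and B): 1 − (1 − 0.78000)(1 − 0.82500) = 0.96150
Series ([0.96150] and C): 0.96150 × 0.87200 = 0.838

0.838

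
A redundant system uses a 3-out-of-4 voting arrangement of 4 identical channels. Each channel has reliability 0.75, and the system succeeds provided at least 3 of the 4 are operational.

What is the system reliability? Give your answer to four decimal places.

0.7383

R = Σ_{i=3}^{4} C(4,i) p^i (1−p)^{4−i} with p = 0.75
C(4,3)·0.75^3·0.25^1 = 0.421875
C(4,4)·0.75^4·0.25^0 = 0.316406
Sum = 0.7383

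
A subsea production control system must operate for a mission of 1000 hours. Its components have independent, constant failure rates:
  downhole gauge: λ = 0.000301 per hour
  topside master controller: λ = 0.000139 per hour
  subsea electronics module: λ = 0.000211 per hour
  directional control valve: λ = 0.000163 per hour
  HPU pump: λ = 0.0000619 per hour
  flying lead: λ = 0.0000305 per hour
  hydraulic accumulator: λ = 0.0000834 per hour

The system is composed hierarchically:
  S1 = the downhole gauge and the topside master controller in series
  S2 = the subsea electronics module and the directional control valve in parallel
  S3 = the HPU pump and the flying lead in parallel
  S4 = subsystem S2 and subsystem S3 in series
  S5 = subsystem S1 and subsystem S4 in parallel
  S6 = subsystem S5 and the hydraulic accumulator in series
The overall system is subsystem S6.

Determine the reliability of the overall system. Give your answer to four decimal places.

0.9100

R(downhole gauge) = exp(−0.000301 × 1000) = 0.740078
R(topside master controller) = exp(−0.000139 × 1000) = 0.870228
R(subsea electronics module) = exp(−0.000211 × 1000) = 0.809774
R(directional control valve) = exp(−0.000163 × 1000) = 0.849591
R(HPU pump) = exp(−0.0000619 × 1000) = 0.939977
R(flying lead) = exp(−0.0000305 × 1000) = 0.969960
R(hydraulic accumulator) = exp(−0.0000834 × 1000) = 0.919983
Series (downhole gauge and topside master controller): 0.740078 × 0.870228 = 0.644037
Parallel (subsea electronics module and directional control valve): 1 − (1 − 0.809774)(1 − 0.849591) = 0.971388
Parallel (HPU pump and flying lead): 1 − (1 − 0.939977)(1 − 0.969960) = 0.998197
Series ([0.971388] and [0.998197]): 0.971388 × 0.998197 = 0.969637
Parallel ([0.644037] and [0.969637]): 1 − (1 − 0.644037)(1 − 0.969637) = 0.989192
Series ([0.989192] and hydraulic accumulator): 0.989192 × 0.919983 = 0.9100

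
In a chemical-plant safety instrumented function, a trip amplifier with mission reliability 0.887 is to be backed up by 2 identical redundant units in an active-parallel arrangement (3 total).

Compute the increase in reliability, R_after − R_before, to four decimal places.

0.1116

R_before = 0.887
R_after = 1 − (1 − 0.887)^3 = 0.9986
ΔR = 0.9986 − 0.887 = 0.1116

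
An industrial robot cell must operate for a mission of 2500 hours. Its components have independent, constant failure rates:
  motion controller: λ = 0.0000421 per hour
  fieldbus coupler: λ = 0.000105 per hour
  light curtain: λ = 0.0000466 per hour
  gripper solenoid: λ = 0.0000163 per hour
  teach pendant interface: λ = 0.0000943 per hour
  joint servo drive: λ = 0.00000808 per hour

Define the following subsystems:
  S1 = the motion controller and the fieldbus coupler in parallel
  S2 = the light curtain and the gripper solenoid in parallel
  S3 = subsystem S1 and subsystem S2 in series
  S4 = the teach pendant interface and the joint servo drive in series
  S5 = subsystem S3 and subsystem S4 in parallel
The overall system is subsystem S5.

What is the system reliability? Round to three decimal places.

R(motion controller) = exp(−0.0000421 × 2500) = 0.90010
R(fieldbus coupler) = exp(−0.000105 × 2500) = 0.76913
R(light curtain) = exp(−0.0000466 × 2500) = 0.89003
R(gripper solenoid) = exp(−0.0000163 × 2500) = 0.96007
R(teach pendant interface) = exp(−0.0000943 × 2500) = 0.78998
R(joint servo drive) = exp(−0.00000808 × 2500) = 0.98000
Parallel (motion controller and fieldbus coupler): 1 − (1 − 0.90010)(1 − 0.76913) = 0.97694
Parallel (light curtain and gripper solenoid): 1 − (1 − 0.89003)(1 − 0.96007) = 0.99561
Series ([0.97694] and [0.99561]): 0.97694 × 0.99561 = 0.97265
Series (teach pendant interface and joint servo drive): 0.78998 × 0.98000 = 0.77418
Parallel ([0.97265] and [0.77418]): 1 − (1 − 0.97265)(1 − 0.77418) = 0.994

0.994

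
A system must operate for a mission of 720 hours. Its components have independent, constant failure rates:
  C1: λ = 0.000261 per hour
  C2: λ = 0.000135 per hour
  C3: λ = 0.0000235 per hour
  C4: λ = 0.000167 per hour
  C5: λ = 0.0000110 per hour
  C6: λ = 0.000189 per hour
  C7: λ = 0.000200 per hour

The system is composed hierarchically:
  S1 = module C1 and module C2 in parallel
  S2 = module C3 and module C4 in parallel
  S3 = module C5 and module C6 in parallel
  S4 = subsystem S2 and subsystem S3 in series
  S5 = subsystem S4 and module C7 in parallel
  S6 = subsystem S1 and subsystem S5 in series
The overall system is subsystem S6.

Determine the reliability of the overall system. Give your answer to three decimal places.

0.984

R(C1) = exp(−0.000261 × 720) = 0.82868
R(C2) = exp(−0.000135 × 720) = 0.90737
R(C3) = exp(−0.0000235 × 720) = 0.98322
R(C4) = exp(−0.000167 × 720) = 0.88671
R(C5) = exp(−0.0000110 × 720) = 0.99211
R(C6) = exp(−0.000189 × 720) = 0.87277
R(C7) = exp(−0.000200 × 720) = 0.86589
Parallel (C1 and C2): 1 − (1 − 0.82868)(1 − 0.90737) = 0.98413
Parallel (C3 and C4): 1 − (1 − 0.98322)(1 − 0.88671) = 0.99810
Parallel (C5 and C6): 1 − (1 − 0.99211)(1 − 0.87277) = 0.99900
Series ([0.99810] and [0.99900]): 0.99810 × 0.99900 = 0.99710
Parallel ([0.99710] and C7): 1 − (1 − 0.99710)(1 − 0.86589) = 0.99961
Series ([0.98413] and [0.99961]): 0.98413 × 0.99961 = 0.984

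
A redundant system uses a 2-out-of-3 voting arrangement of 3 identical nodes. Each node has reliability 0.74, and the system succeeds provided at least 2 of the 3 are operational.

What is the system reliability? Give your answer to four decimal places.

0.8324

R = Σ_{i=2}^{3} C(3,i) p^i (1−p)^{3−i} with p = 0.74
C(3,2)·0.74^2·0.26^1 = 0.427128
C(3,3)·0.74^3·0.26^0 = 0.405224
Sum = 0.8324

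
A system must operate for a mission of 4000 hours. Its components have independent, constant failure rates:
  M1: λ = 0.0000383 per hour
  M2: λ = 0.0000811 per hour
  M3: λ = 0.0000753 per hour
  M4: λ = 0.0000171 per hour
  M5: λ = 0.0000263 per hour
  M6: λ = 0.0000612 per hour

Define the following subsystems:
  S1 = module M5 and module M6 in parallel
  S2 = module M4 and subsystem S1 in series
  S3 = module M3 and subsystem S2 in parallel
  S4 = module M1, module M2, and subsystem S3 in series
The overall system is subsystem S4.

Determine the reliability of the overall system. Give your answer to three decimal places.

0.606

R(M1) = exp(−0.0000383 × 4000) = 0.85796
R(M2) = exp(−0.0000811 × 4000) = 0.72296
R(M3) = exp(−0.0000753 × 4000) = 0.73993
R(M4) = exp(−0.0000171 × 4000) = 0.93389
R(M5) = exp(−0.0000263 × 4000) = 0.90014
R(M6) = exp(−0.0000612 × 4000) = 0.78286
Parallel (M5 and M6): 1 − (1 − 0.90014)(1 − 0.78286) = 0.97832
Series (M4 and [0.97832]): 0.93389 × 0.97832 = 0.91364
Parallel (M3 and [0.91364]): 1 − (1 − 0.73993)(1 − 0.91364) = 0.97754
Series (M1, M2, and [0.97754]): 0.85796 × 0.72296 × 0.97754 = 0.606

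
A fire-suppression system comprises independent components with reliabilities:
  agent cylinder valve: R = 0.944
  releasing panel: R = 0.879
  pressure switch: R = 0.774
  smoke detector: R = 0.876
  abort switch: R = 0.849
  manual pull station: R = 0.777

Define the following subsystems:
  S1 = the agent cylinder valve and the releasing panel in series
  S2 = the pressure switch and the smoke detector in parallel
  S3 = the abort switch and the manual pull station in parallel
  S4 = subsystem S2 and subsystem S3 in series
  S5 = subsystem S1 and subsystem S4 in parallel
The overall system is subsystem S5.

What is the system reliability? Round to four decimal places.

Series (agent cylinder valve and releasing panel): 0.944000 × 0.879000 = 0.829776
Parallel (pressure switch and smoke detector): 1 − (1 − 0.774000)(1 − 0.876000) = 0.971976
Parallel (abort switch and manual pull station): 1 − (1 − 0.849000)(1 − 0.777000) = 0.966327
Series ([0.971976] and [0.966327]): 0.971976 × 0.966327 = 0.939247
Parallel ([0.829776] and [0.939247]): 1 − (1 − 0.829776)(1 − 0.939247) = 0.9897

0.9897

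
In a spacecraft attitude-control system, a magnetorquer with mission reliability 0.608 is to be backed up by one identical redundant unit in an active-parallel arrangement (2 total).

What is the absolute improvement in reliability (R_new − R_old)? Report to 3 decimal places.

R_before = 0.608
R_after = 1 − (1 − 0.608)^2 = 0.846
ΔR = 0.846 − 0.608 = 0.238

0.238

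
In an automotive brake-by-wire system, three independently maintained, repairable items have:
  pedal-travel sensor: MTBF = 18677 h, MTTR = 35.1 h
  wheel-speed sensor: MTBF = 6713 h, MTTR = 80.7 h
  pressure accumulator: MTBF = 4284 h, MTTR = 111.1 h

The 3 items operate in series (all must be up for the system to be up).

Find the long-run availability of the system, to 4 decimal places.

0.9613

A(pedal-travel sensor) = MTBF/(MTBF+MTTR) = 18677/(18677+35.1) = 0.998124
A(wheel-speed sensor) = MTBF/(MTBF+MTTR) = 6713/(6713+80.7) = 0.988121
A(pressure accumulator) = MTBF/(MTBF+MTTR) = 4284/(4284+111.1) = 0.974722
Series availability: 0.998124 × 0.988121 × 0.974722 = 0.9613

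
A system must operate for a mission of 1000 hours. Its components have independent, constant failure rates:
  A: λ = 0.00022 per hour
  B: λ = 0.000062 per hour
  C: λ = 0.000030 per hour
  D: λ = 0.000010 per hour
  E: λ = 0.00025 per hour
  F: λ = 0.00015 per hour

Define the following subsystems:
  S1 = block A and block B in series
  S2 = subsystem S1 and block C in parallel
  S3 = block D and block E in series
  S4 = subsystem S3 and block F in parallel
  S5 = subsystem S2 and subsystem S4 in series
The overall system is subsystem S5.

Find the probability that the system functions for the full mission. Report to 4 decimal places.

0.9611

R(A) = exp(−0.00022 × 1000) = 0.802519
R(B) = exp(−0.000062 × 1000) = 0.939883
R(C) = exp(−0.000030 × 1000) = 0.970446
R(D) = exp(−0.000010 × 1000) = 0.990050
R(E) = exp(−0.00025 × 1000) = 0.778801
R(F) = exp(−0.00015 × 1000) = 0.860708
Series (A and B): 0.802519 × 0.939883 = 0.754274
Parallel ([0.754274] and C): 1 − (1 − 0.754274)(1 − 0.970446) = 0.992738
Series (D and E): 0.990050 × 0.778801 = 0.771052
Parallel ([0.771052] and F): 1 − (1 − 0.771052)(1 − 0.860708) = 0.968109
Series ([0.992738] and [0.968109]): 0.992738 × 0.968109 = 0.9611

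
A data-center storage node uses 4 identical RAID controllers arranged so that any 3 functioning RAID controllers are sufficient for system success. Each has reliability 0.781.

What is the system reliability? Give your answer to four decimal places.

0.7894

R = Σ_{i=3}^{4} C(4,i) p^i (1−p)^{4−i} with p = 0.781
C(4,3)·0.781^3·0.219^1 = 0.417308
C(4,4)·0.781^4·0.219^0 = 0.372052
Sum = 0.7894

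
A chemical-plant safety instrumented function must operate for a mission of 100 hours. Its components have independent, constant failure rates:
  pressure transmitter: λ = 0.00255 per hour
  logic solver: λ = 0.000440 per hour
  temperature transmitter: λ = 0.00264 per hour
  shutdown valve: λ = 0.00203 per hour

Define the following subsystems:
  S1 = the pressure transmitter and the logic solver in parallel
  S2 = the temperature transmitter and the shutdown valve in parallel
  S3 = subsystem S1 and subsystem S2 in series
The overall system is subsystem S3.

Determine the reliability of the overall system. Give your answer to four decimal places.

0.9481

R(pressure transmitter) = exp(−0.00255 × 100) = 0.774916
R(logic solver) = exp(−0.000440 × 100) = 0.956954
R(temperature transmitter) = exp(−0.00264 × 100) = 0.767974
R(shutdown valve) = exp(−0.00203 × 100) = 0.816278
Parallel (pressure transmitter and logic solver): 1 − (1 − 0.774916)(1 − 0.956954) = 0.990311
Parallel (temperature transmitter and shutdown valve): 1 − (1 − 0.767974)(1 − 0.816278) = 0.957372
Series ([0.990311] and [0.957372]): 0.990311 × 0.957372 = 0.9481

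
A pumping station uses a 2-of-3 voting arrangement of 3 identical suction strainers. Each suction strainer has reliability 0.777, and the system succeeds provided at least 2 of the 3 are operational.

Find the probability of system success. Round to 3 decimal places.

R = Σ_{i=2}^{3} C(3,i) p^i (1−p)^{3−i} with p = 0.777
C(3,2)·0.777^2·0.223^1 = 0.40389
C(3,3)·0.777^3·0.223^0 = 0.46910
Sum = 0.873

0.873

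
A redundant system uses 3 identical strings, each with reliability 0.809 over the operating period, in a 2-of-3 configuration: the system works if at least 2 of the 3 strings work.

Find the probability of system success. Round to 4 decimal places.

0.9045

R = Σ_{i=2}^{3} C(3,i) p^i (1−p)^{3−i} with p = 0.809
C(3,2)·0.809^2·0.191^1 = 0.375018
C(3,3)·0.809^3·0.191^0 = 0.529475
Sum = 0.9045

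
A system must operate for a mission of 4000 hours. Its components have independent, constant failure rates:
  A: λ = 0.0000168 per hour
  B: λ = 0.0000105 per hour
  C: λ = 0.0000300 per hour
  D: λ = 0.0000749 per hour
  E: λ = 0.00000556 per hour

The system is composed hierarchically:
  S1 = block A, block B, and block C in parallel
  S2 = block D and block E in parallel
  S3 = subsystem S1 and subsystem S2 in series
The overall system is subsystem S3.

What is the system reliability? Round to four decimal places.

0.9940

R(A) = exp(−0.0000168 × 4000) = 0.935008
R(B) = exp(−0.0000105 × 4000) = 0.958870
R(C) = exp(−0.0000300 × 4000) = 0.886920
R(D) = exp(−0.0000749 × 4000) = 0.741115
R(E) = exp(−0.00000556 × 4000) = 0.978005
Parallel (A, B, and C): 1 − (1 − 0.935008)(1 − 0.958870)(1 − 0.886920) = 0.999698
Parallel (D and E): 1 − (1 − 0.741115)(1 − 0.978005) = 0.994306
Series ([0.999698] and [0.994306]): 0.999698 × 0.994306 = 0.9940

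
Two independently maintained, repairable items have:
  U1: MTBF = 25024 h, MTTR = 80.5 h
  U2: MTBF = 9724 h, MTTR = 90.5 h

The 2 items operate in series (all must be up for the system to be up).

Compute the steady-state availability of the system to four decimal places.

0.9876

A(U1) = MTBF/(MTBF+MTTR) = 25024/(25024+80.5) = 0.996793
A(U2) = MTBF/(MTBF+MTTR) = 9724/(9724+90.5) = 0.990779
Series availability: 0.996793 × 0.990779 = 0.9876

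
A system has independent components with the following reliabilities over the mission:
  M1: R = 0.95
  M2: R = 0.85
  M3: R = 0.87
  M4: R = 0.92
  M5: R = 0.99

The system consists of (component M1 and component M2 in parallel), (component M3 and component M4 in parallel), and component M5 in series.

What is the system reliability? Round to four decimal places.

0.9724

Parallel (M1 and M2): 1 − (1 − 0.950000)(1 − 0.850000) = 0.992500
Parallel (M3 and M4): 1 − (1 − 0.870000)(1 − 0.920000) = 0.989600
Series ([0.992500], [0.989600], and M5): 0.992500 × 0.989600 × 0.990000 = 0.9724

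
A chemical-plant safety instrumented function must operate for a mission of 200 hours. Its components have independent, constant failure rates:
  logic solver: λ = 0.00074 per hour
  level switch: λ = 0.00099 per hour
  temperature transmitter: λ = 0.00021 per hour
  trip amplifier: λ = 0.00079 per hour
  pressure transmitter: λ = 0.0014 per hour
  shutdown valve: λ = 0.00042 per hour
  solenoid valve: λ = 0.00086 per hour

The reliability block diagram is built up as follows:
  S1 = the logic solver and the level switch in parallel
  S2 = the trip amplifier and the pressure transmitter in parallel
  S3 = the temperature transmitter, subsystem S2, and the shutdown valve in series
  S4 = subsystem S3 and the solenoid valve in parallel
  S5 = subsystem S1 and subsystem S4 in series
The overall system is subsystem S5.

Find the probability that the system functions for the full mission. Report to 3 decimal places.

R(logic solver) = exp(−0.00074 × 200) = 0.86243
R(level switch) = exp(−0.00099 × 200) = 0.82037
R(temperature transmitter) = exp(−0.00021 × 200) = 0.95887
R(trip amplifier) = exp(−0.00079 × 200) = 0.85385
R(pressure transmitter) = exp(−0.0014 × 200) = 0.75578
R(shutdown valve) = exp(−0.00042 × 200) = 0.91943
R(solenoid valve) = exp(−0.00086 × 200) = 0.84198
Parallel (logic solver and level switch): 1 − (1 − 0.86243)(1 − 0.82037) = 0.97529
Parallel (trip amplifier and pressure transmitter): 1 − (1 − 0.85385)(1 − 0.75578) = 0.96431
Series (temperature transmitter, [0.96431], and shutdown valve): 0.95887 × 0.96431 × 0.91943 = 0.85015
Parallel ([0.85015] and solenoid valve): 1 − (1 − 0.85015)(1 − 0.84198) = 0.97632
Series ([0.97529] and [0.97632]): 0.97529 × 0.97632 = 0.952

0.952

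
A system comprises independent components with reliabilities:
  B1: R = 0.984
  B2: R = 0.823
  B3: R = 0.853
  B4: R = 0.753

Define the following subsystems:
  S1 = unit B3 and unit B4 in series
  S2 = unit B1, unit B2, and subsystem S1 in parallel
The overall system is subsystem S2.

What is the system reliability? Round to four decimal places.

0.9990

Series (B3 and B4): 0.853000 × 0.753000 = 0.642309
Parallel (B1, B2, and [0.642309]): 1 − (1 − 0.984000)(1 − 0.823000)(1 − 0.642309) = 0.9990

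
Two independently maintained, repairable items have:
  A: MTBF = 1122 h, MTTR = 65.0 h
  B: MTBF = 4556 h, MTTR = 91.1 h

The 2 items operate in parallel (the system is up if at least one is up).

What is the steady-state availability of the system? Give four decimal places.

A(A) = MTBF/(MTBF+MTTR) = 1122/(1122+65.0) = 0.945240
A(B) = MTBF/(MTBF+MTTR) = 4556/(4556+91.1) = 0.980396
Parallel availability: 1 − (1 − 0.945240)(1 − 0.980396) = 0.9989

0.9989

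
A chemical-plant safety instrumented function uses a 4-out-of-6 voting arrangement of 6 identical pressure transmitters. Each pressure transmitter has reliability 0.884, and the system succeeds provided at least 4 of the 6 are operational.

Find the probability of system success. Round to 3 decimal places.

0.976

R = Σ_{i=4}^{6} C(6,i) p^i (1−p)^{6−i} with p = 0.884
C(6,4)·0.884^4·0.116^2 = 0.12326
C(6,5)·0.884^5·0.116^1 = 0.37573
C(6,6)·0.884^6·0.116^0 = 0.47721
Sum = 0.976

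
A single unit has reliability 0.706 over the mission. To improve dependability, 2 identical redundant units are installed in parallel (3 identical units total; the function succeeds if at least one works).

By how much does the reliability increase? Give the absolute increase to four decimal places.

R_before = 0.706
R_after = 1 − (1 − 0.706)^3 = 0.9746
ΔR = 0.9746 − 0.706 = 0.2686

0.2686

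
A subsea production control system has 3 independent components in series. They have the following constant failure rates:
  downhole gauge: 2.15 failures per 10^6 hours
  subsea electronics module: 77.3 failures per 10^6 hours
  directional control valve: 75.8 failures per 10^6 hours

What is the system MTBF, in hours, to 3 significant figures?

Series of exponential components: λ_sys = Σ λ_i
λ_sys = 0.00000215 + 0.0000773 + 0.0000758 = 1.5525e-04 /h
MTBF = 1 / λ_sys = 6440 h

6440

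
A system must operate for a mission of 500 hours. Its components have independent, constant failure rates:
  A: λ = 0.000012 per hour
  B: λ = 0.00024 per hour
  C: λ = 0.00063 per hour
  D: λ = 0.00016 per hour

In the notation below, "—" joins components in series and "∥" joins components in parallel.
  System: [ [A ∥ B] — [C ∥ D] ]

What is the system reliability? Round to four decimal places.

0.9786

R(A) = exp(−0.000012 × 500) = 0.994018
R(B) = exp(−0.00024 × 500) = 0.886920
R(C) = exp(−0.00063 × 500) = 0.729789
R(D) = exp(−0.00016 × 500) = 0.923116
Parallel (A and B): 1 − (1 − 0.994018)(1 − 0.886920) = 0.999324
Parallel (C and D): 1 − (1 − 0.729789)(1 − 0.923116) = 0.979225
Series ([0.999324] and [0.979225]): 0.999324 × 0.979225 = 0.9786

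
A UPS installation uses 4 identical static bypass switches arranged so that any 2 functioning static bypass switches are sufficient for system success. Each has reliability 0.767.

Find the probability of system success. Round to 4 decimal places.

R = Σ_{i=2}^{4} C(4,i) p^i (1−p)^{4−i} with p = 0.767
C(4,2)·0.767^2·0.233^2 = 0.191626
C(4,3)·0.767^3·0.233^1 = 0.420535
C(4,4)·0.767^4·0.233^0 = 0.346084
Sum = 0.9582

0.9582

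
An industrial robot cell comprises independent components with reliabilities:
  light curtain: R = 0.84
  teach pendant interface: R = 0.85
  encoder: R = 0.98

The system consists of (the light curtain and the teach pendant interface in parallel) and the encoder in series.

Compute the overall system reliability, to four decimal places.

Parallel (light curtain and teach pendant interface): 1 − (1 − 0.840000)(1 − 0.850000) = 0.976000
Series ([0.976000] and encoder): 0.976000 × 0.980000 = 0.9565

0.9565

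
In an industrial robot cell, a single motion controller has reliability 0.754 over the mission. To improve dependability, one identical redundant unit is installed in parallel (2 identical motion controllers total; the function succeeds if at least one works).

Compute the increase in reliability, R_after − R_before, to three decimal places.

R_before = 0.754
R_after = 1 − (1 − 0.754)^2 = 0.939
ΔR = 0.939 − 0.754 = 0.185

0.185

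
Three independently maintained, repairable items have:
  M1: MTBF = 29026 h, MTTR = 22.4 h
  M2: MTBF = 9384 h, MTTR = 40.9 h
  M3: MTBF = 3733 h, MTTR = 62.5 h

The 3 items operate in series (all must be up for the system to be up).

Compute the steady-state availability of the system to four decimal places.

A(M1) = MTBF/(MTBF+MTTR) = 29026/(29026+22.4) = 0.999229
A(M2) = MTBF/(MTBF+MTTR) = 9384/(9384+40.9) = 0.995660
A(M3) = MTBF/(MTBF+MTTR) = 3733/(3733+62.5) = 0.983533
Series availability: 0.999229 × 0.995660 × 0.983533 = 0.9785

0.9785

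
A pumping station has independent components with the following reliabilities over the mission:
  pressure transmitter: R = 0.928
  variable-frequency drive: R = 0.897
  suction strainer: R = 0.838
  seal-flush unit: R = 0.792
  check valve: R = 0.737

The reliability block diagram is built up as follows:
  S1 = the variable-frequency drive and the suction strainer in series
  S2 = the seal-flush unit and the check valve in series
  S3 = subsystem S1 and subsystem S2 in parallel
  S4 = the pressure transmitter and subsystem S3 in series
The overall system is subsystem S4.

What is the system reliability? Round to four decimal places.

0.8321

Series (variable-frequency drive and suction strainer): 0.897000 × 0.838000 = 0.751686
Series (seal-flush unit and check valve): 0.792000 × 0.737000 = 0.583704
Parallel ([0.751686] and [0.583704]): 1 − (1 − 0.751686)(1 − 0.583704) = 0.896628
Series (pressure transmitter and [0.896628]): 0.928000 × 0.896628 = 0.8321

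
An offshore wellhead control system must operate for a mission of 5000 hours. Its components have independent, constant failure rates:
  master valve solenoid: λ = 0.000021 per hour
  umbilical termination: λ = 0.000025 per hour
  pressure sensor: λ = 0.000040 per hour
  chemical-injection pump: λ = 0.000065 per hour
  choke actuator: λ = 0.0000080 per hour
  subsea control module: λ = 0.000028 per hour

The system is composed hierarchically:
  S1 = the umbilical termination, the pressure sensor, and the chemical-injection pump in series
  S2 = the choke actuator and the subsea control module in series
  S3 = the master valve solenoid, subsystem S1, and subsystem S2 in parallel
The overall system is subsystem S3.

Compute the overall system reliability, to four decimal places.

0.9922

R(master valve solenoid) = exp(−0.000021 × 5000) = 0.900325
R(umbilical termination) = exp(−0.000025 × 5000) = 0.882497
R(pressure sensor) = exp(−0.000040 × 5000) = 0.818731
R(chemical-injection pump) = exp(−0.000065 × 5000) = 0.722527
R(choke actuator) = exp(−0.0000080 × 5000) = 0.960789
R(subsea control module) = exp(−0.000028 × 5000) = 0.869358
Series (umbilical termination, pressure sensor, and chemical-injection pump): 0.882497 × 0.818731 × 0.722527 = 0.522046
Series (choke actuator and subsea control module): 0.960789 × 0.869358 = 0.835270
Parallel (master valve solenoid, [0.522046], and [0.835270]): 1 − (1 − 0.900325)(1 − 0.522046)(1 − 0.835270) = 0.9922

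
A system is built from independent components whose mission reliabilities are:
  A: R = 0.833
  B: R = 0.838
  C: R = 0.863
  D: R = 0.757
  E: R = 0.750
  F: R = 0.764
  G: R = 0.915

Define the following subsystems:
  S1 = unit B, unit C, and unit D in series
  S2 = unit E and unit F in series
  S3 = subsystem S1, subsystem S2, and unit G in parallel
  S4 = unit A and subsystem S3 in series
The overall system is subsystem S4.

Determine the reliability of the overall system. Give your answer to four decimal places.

Series (B, C, and D): 0.838000 × 0.863000 × 0.757000 = 0.547458
Series (E and F): 0.750000 × 0.764000 = 0.573000
Parallel ([0.547458], [0.573000], and G): 1 − (1 − 0.547458)(1 − 0.573000)(1 − 0.915000) = 0.983575
Series (A and [0.983575]): 0.833000 × 0.983575 = 0.8193

0.8193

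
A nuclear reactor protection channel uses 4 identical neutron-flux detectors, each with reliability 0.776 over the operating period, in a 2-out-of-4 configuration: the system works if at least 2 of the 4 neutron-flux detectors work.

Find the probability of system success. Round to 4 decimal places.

R = Σ_{i=2}^{4} C(4,i) p^i (1−p)^{4−i} with p = 0.776
C(4,2)·0.776^2·0.224^2 = 0.181289
C(4,3)·0.776^3·0.224^1 = 0.418691
C(4,4)·0.776^4·0.224^0 = 0.362616
Sum = 0.9626

0.9626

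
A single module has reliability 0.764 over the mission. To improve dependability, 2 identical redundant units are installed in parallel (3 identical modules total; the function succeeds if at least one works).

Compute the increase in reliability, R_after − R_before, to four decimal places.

0.2229

R_before = 0.764
R_after = 1 − (1 − 0.764)^3 = 0.9869
ΔR = 0.9869 − 0.764 = 0.2229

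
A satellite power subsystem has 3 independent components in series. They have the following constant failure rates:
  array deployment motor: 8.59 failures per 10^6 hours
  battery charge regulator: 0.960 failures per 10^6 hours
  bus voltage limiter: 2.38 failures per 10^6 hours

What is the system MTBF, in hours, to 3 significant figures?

Series of exponential components: λ_sys = Σ λ_i
λ_sys = 0.00000859 + 0.000000960 + 0.00000238 = 1.1930e-05 /h
MTBF = 1 / λ_sys = 83800 h

83800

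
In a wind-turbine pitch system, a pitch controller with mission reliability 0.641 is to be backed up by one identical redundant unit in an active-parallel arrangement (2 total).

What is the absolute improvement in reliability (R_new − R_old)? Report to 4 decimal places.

0.2301

R_before = 0.641
R_after = 1 − (1 − 0.641)^2 = 0.8711
ΔR = 0.8711 − 0.641 = 0.2301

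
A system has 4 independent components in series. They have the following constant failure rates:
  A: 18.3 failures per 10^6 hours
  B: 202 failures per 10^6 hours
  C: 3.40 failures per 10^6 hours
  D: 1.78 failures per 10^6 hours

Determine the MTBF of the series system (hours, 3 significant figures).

Series of exponential components: λ_sys = Σ λ_i
λ_sys = 0.0000183 + 0.000202 + 0.00000340 + 0.00000178 = 2.2548e-04 /h
MTBF = 1 / λ_sys = 4430 h

4430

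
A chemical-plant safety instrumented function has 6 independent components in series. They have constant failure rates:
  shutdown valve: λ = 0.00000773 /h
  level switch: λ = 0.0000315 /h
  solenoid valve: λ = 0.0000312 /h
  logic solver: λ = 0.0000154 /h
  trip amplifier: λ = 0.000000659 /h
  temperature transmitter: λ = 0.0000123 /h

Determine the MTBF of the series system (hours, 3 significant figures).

Series of exponential components: λ_sys = Σ λ_i
λ_sys = 0.00000773 + 0.0000315 + 0.0000312 + 0.0000154 + 0.000000659 + 0.0000123 = 9.8789e-05 /h
MTBF = 1 / λ_sys = 10100 h

10100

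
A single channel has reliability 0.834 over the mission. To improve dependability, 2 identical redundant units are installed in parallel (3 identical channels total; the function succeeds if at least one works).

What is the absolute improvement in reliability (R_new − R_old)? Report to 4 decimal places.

0.1614

R_before = 0.834
R_after = 1 − (1 − 0.834)^3 = 0.9954
ΔR = 0.9954 − 0.834 = 0.1614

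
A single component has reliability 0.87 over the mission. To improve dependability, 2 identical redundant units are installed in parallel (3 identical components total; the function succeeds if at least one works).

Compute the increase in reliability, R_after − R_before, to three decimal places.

R_before = 0.87
R_after = 1 − (1 − 0.87)^3 = 0.998
ΔR = 0.998 − 0.87 = 0.128

0.128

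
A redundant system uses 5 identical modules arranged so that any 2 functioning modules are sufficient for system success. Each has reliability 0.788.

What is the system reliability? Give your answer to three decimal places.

0.992

R = Σ_{i=2}^{5} C(5,i) p^i (1−p)^{5−i} with p = 0.788
C(5,2)·0.788^2·0.212^3 = 0.05916
C(5,3)·0.788^3·0.212^2 = 0.21991
C(5,4)·0.788^4·0.212^1 = 0.40871
C(5,5)·0.788^5·0.212^0 = 0.30383
Sum = 0.992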